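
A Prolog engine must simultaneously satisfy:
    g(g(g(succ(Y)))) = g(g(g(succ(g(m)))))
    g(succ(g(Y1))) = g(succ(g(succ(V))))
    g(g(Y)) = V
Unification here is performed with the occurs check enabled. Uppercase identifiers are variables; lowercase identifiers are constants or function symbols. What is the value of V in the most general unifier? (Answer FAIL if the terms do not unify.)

g(g(g(m)))

Decompose g/1: g(g(succ(Y))) = g(g(succ(g(m)))).
Decompose g/1: g(succ(Y)) = g(succ(g(m))).
Decompose g/1: succ(Y) = succ(g(m)).
Decompose succ/1: Y = g(m).
Bind Y := g(m); substituting into the one remaining equation that mentions Y gives: g(g(g(m))) = V.
Decompose g/1: succ(g(Y1)) = succ(g(succ(V))).
Decompose succ/1: g(Y1) = g(succ(V)).
Decompose g/1: Y1 = succ(V).
Bind Y1 := succ(V); no other remaining equation mentions Y1.
Bind V := g(g(g(m))). Substituting into the earlier binding gives Y1 := succ(g(g(g(m)))).
MGU = { Y -> g(m), Y1 -> succ(g(g(g(m)))), V -> g(g(g(m))) }, so V -> g(g(g(m))).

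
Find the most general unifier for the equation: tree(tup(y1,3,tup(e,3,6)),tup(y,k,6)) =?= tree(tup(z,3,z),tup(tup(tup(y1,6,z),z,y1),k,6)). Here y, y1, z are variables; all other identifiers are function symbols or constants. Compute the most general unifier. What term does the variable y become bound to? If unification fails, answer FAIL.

Decompose tree/2: tup(y1,3,tup(e,3,6)) =?= tup(z,3,z),  tup(y,k,6) =?= tup(tup(tup(y1,6,z),z,y1),k,6).
Decompose tup/3: y1 =?= z,  3 =?= 3,  tup(e,3,6) =?= z.
Bind y1 := z; substituting into the one remaining equation that mentions y1 gives: tup(y,k,6) =?= tup(tup(tup(z,6,z),z,z),k,6).
Delete trivial equation 3 =?= 3.
Bind z := tup(e,3,6); substituting into the remaining equation gives: tup(y,k,6) =?= tup(tup(tup(tup(e,3,6),6,tup(e,3,6)),tup(e,3,6),tup(e,3,6)),k,6). Substituting into the earlier binding gives y1 := tup(e,3,6).
Decompose tup/3: y =?= tup(tup(tup(e,3,6),6,tup(e,3,6)),tup(e,3,6),tup(e,3,6)),  k =?= k,  6 =?= 6.
Bind y := tup(tup(tup(e,3,6),6,tup(e,3,6)),tup(e,3,6),tup(e,3,6)); no other remaining equation mentions y.
Delete trivial equation k =?= k.
Delete trivial equation 6 =?= 6.
MGU = { y1 ↦ tup(e,3,6), z ↦ tup(e,3,6), y ↦ tup(tup(tup(e,3,6),6,tup(e,3,6)),tup(e,3,6),tup(e,3,6)) }, so y ↦ tup(tup(tup(e,3,6),6,tup(e,3,6)),tup(e,3,6),tup(e,3,6)).

tup(tup(tup(e,3,6),6,tup(e,3,6)),tup(e,3,6),tup(e,3,6))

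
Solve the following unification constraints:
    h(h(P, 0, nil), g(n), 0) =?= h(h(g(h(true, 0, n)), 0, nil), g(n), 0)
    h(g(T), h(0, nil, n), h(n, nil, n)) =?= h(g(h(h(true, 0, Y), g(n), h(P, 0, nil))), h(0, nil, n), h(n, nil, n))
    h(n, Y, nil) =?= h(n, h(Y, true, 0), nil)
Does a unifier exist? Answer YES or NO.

NO

Decompose h/3: h(P, 0, nil) =?= h(g(h(true, 0, n)), 0, nil),  g(n) =?= g(n),  0 =?= 0.
Decompose h/3: P =?= g(h(true, 0, n)),  0 =?= 0,  nil =?= nil.
Bind P := g(h(true, 0, n)); substituting into the one remaining equation that mentions P gives: h(g(T), h(0, nil, n), h(n, nil, n)) =?= h(g(h(h(true, 0, Y), g(n), h(g(h(true, 0, n)), 0, nil))), h(0, nil, n), h(n, nil, n)).
Delete trivial equation 0 =?= 0.
Delete trivial equation nil =?= nil.
Delete trivial equation g(n) =?= g(n).
Delete trivial equation 0 =?= 0.
Decompose h/3: g(T) =?= g(h(h(true, 0, Y), g(n), h(g(h(true, 0, n)), 0, nil))),  h(0, nil, n) =?= h(0, nil, n),  h(n, nil, n) =?= h(n, nil, n).
Decompose g/1: T =?= h(h(true, 0, Y), g(n), h(g(h(true, 0, n)), 0, nil)).
Bind T := h(h(true, 0, Y), g(n), h(g(h(true, 0, n)), 0, nil)); no other remaining equation mentions T.
Delete trivial equation h(0, nil, n) =?= h(0, nil, n).
Delete trivial equation h(n, nil, n) =?= h(n, nil, n).
Decompose h/3: n =?= n,  Y =?= h(Y, true, 0),  nil =?= nil.
Delete trivial equation n =?= n.
Occurs check fails: Y occurs in h(Y, true, 0); the equation Y =?= h(Y, true, 0) has no finite solution.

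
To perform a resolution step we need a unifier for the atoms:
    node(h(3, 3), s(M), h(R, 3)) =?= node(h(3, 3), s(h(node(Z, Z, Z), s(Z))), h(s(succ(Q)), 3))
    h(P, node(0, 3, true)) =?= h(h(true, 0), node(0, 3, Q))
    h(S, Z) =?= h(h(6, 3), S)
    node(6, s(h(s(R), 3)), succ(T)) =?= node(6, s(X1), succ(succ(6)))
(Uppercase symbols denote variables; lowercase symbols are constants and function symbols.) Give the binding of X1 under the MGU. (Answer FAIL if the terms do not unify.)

h(s(s(succ(true))), 3)

Decompose node/3: h(3, 3) =?= h(3, 3),  s(M) =?= s(h(node(Z, Z, Z), s(Z))),  h(R, 3) =?= h(s(succ(Q)), 3).
Delete trivial equation h(3, 3) =?= h(3, 3).
Decompose s/1: M =?= h(node(Z, Z, Z), s(Z)).
Bind M := h(node(Z, Z, Z), s(Z)); no other remaining equation mentions M.
Decompose h/2: R =?= s(succ(Q)),  3 =?= 3.
Bind R := s(succ(Q)); substituting into the one remaining equation that mentions R gives: node(6, s(h(s(s(succ(Q))), 3)), succ(T)) =?= node(6, s(X1), succ(succ(6))).
Delete trivial equation 3 =?= 3.
Decompose h/2: P =?= h(true, 0),  node(0, 3, true) =?= node(0, 3, Q).
Bind P := h(true, 0); no other remaining equation mentions P.
Decompose node/3: 0 =?= 0,  3 =?= 3,  true =?= Q.
Delete trivial equation 0 =?= 0.
Delete trivial equation 3 =?= 3.
Bind Q := true; substituting into the one remaining equation that mentions Q gives: node(6, s(h(s(s(succ(true))), 3)), succ(T)) =?= node(6, s(X1), succ(succ(6))). Substituting into the earlier binding gives R := s(succ(true)).
Decompose h/2: S =?= h(6, 3),  Z =?= S.
Bind S := h(6, 3); substituting into the one remaining equation that mentions S gives: Z =?= h(6, 3).
Bind Z := h(6, 3); no other remaining equation mentions Z. Substituting into the earlier binding gives M := h(node(h(6, 3), h(6, 3), h(6, 3)), s(h(6, 3))).
Decompose node/3: 6 =?= 6,  s(h(s(s(succ(true))), 3)) =?= s(X1),  succ(T) =?= succ(succ(6)).
Delete trivial equation 6 =?= 6.
Decompose s/1: h(s(s(succ(true))), 3) =?= X1.
Bind X1 := h(s(s(succ(true))), 3); no other remaining equation mentions X1.
Decompose succ/1: T =?= succ(6).
Bind T := succ(6).
MGU = { M ↦ h(node(h(6, 3), h(6, 3), h(6, 3)), s(h(6, 3))), R ↦ s(succ(true)), P ↦ h(true, 0), Q ↦ true, S ↦ h(6, 3), Z ↦ h(6, 3), X1 ↦ h(s(s(succ(true))), 3), T ↦ succ(6) }, so X1 ↦ h(s(s(succ(true))), 3).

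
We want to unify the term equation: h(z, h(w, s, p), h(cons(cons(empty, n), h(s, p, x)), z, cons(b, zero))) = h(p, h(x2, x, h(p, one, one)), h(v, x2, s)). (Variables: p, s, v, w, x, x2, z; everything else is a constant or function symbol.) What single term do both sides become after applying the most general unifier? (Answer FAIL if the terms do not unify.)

FAIL

Decompose h/3: z = p,  h(w, s, p) = h(x2, x, h(p, one, one)),  h(cons(cons(empty, n), h(s, p, x)), z, cons(b, zero)) = h(v, x2, s).
Bind z := p; substituting into the one remaining equation that mentions z gives: h(cons(cons(empty, n), h(s, p, x)), p, cons(b, zero)) = h(v, x2, s).
Decompose h/3: w = x2,  s = x,  p = h(p, one, one).
Bind w := x2; no other remaining equation mentions w.
Bind s := x; substituting into the one remaining equation that mentions s gives: h(cons(cons(empty, n), h(x, p, x)), p, cons(b, zero)) = h(v, x2, x).
Occurs check fails: p occurs in h(p, one, one); the equation p = h(p, one, one) has no finite solution.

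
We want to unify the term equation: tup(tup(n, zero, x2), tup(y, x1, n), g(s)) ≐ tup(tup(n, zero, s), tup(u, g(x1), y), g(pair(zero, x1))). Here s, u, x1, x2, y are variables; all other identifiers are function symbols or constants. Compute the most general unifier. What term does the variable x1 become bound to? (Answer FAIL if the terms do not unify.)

Decompose tup/3: tup(n, zero, x2) ≐ tup(n, zero, s),  tup(y, x1, n) ≐ tup(u, g(x1), y),  g(s) ≐ g(pair(zero, x1)).
Decompose tup/3: n ≐ n,  zero ≐ zero,  x2 ≐ s.
Delete trivial equation n ≐ n.
Delete trivial equation zero ≐ zero.
Bind x2 := s; no other remaining equation mentions x2.
Decompose tup/3: y ≐ u,  x1 ≐ g(x1),  n ≐ y.
Bind y := u; substituting into the one remaining equation that mentions y gives: n ≐ u.
Occurs check fails: x1 occurs in g(x1); the equation x1 ≐ g(x1) has no finite solution.

FAIL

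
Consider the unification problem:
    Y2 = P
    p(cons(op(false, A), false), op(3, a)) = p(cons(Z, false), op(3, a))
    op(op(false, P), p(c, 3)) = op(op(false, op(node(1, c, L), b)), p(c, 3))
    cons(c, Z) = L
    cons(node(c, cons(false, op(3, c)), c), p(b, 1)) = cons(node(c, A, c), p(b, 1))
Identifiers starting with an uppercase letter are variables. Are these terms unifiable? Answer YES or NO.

Bind Y2 := P; no other remaining equation mentions Y2.
Decompose p/2: cons(op(false, A), false) = cons(Z, false),  op(3, a) = op(3, a).
Decompose cons/2: op(false, A) = Z,  false = false.
Bind Z := op(false, A); substituting into the one remaining equation that mentions Z gives: cons(c, op(false, A)) = L.
Delete trivial equation false = false.
Delete trivial equation op(3, a) = op(3, a).
Decompose op/2: op(false, P) = op(false, op(node(1, c, L), b)),  p(c, 3) = p(c, 3).
Decompose op/2: false = false,  P = op(node(1, c, L), b).
Delete trivial equation false = false.
Bind P := op(node(1, c, L), b); no other remaining equation mentions P. Substituting into the earlier binding gives Y2 := op(node(1, c, L), b).
Delete trivial equation p(c, 3) = p(c, 3).
Bind L := cons(c, op(false, A)); no other remaining equation mentions L. Substituting into the earlier bindings gives Y2 := op(node(1, c, cons(c, op(false, A))), b), P := op(node(1, c, cons(c, op(false, A))), b).
Decompose cons/2: node(c, cons(false, op(3, c)), c) = node(c, A, c),  p(b, 1) = p(b, 1).
Decompose node/3: c = c,  cons(false, op(3, c)) = A,  c = c.
Delete trivial equation c = c.
Bind A := cons(false, op(3, c)); no other remaining equation mentions A. Substituting into the earlier bindings gives Y2 := op(node(1, c, cons(c, op(false, cons(false, op(3, c))))), b), Z := op(false, cons(false, op(3, c))), P := op(node(1, c, cons(c, op(false, cons(false, op(3, c))))), b), L := cons(c, op(false, cons(false, op(3, c)))).
Delete trivial equation c = c.
Delete trivial equation p(b, 1) = p(b, 1).
No equations remain and no clash or occurs-check failure arose, so a unifier exists.

YES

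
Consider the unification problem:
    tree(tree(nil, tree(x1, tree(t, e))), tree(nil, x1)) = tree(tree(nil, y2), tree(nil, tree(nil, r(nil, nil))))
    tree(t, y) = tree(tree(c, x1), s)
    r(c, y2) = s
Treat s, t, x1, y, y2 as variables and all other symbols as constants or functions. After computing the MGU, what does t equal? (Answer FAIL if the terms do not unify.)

Decompose tree/2: tree(nil, tree(x1, tree(t, e))) = tree(nil, y2),  tree(nil, x1) = tree(nil, tree(nil, r(nil, nil))).
Decompose tree/2: nil = nil,  tree(x1, tree(t, e)) = y2.
Delete trivial equation nil = nil.
Bind y2 := tree(x1, tree(t, e)); substituting into the one remaining equation that mentions y2 gives: r(c, tree(x1, tree(t, e))) = s.
Decompose tree/2: nil = nil,  x1 = tree(nil, r(nil, nil)).
Delete trivial equation nil = nil.
Bind x1 := tree(nil, r(nil, nil)); substituting into the remaining equations gives: tree(t, y) = tree(tree(c, tree(nil, r(nil, nil))), s),  r(c, tree(tree(nil, r(nil, nil)), tree(t, e))) = s. Substituting into the earlier binding gives y2 := tree(tree(nil, r(nil, nil)), tree(t, e)).
Decompose tree/2: t = tree(c, tree(nil, r(nil, nil))),  y = s.
Bind t := tree(c, tree(nil, r(nil, nil))); substituting into the one remaining equation that mentions t gives: r(c, tree(tree(nil, r(nil, nil)), tree(tree(c, tree(nil, r(nil, nil))), e))) = s. Substituting into the earlier binding gives y2 := tree(tree(nil, r(nil, nil)), tree(tree(c, tree(nil, r(nil, nil))), e)).
Bind y := s; no other remaining equation mentions y.
Bind s := r(c, tree(tree(nil, r(nil, nil)), tree(tree(c, tree(nil, r(nil, nil))), e))). Substituting into the earlier binding gives y := r(c, tree(tree(nil, r(nil, nil)), tree(tree(c, tree(nil, r(nil, nil))), e))).
MGU = { y2 := tree(tree(nil, r(nil, nil)), tree(tree(c, tree(nil, r(nil, nil))), e)), x1 := tree(nil, r(nil, nil)), t := tree(c, tree(nil, r(nil, nil))), y := r(c, tree(tree(nil, r(nil, nil)), tree(tree(c, tree(nil, r(nil, nil))), e))), s := r(c, tree(tree(nil, r(nil, nil)), tree(tree(c, tree(nil, r(nil, nil))), e))) }, so t := tree(c, tree(nil, r(nil, nil))).

tree(c, tree(nil, r(nil, nil)))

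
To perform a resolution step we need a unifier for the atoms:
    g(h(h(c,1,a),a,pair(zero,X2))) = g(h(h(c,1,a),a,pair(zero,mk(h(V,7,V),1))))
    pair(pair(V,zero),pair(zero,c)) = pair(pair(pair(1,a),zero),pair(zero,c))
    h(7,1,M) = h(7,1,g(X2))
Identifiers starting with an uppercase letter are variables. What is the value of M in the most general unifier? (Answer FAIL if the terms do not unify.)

g(mk(h(pair(1,a),7,pair(1,a)),1))

Decompose g/1: h(h(c,1,a),a,pair(zero,X2)) = h(h(c,1,a),a,pair(zero,mk(h(V,7,V),1))).
Decompose h/3: h(c,1,a) = h(c,1,a),  a = a,  pair(zero,X2) = pair(zero,mk(h(V,7,V),1)).
Delete trivial equation h(c,1,a) = h(c,1,a).
Delete trivial equation a = a.
Decompose pair/2: zero = zero,  X2 = mk(h(V,7,V),1).
Delete trivial equation zero = zero.
Bind X2 := mk(h(V,7,V),1); substituting into the one remaining equation that mentions X2 gives: h(7,1,M) = h(7,1,g(mk(h(V,7,V),1))).
Decompose pair/2: pair(V,zero) = pair(pair(1,a),zero),  pair(zero,c) = pair(zero,c).
Decompose pair/2: V = pair(1,a),  zero = zero.
Bind V := pair(1,a); substituting into the one remaining equation that mentions V gives: h(7,1,M) = h(7,1,g(mk(h(pair(1,a),7,pair(1,a)),1))). Substituting into the earlier binding gives X2 := mk(h(pair(1,a),7,pair(1,a)),1).
Delete trivial equation zero = zero.
Delete trivial equation pair(zero,c) = pair(zero,c).
Decompose h/3: 7 = 7,  1 = 1,  M = g(mk(h(pair(1,a),7,pair(1,a)),1)).
Delete trivial equation 7 = 7.
Delete trivial equation 1 = 1.
Bind M := g(mk(h(pair(1,a),7,pair(1,a)),1)).
MGU = { X2 -> mk(h(pair(1,a),7,pair(1,a)),1), V -> pair(1,a), M -> g(mk(h(pair(1,a),7,pair(1,a)),1)) }, so M -> g(mk(h(pair(1,a),7,pair(1,a)),1)).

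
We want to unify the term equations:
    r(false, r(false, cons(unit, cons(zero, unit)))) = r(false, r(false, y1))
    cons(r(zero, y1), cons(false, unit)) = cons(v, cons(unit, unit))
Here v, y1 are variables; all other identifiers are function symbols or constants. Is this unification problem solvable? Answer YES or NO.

NO

Decompose r/2: false = false,  r(false, cons(unit, cons(zero, unit))) = r(false, y1).
Delete trivial equation false = false.
Decompose r/2: false = false,  cons(unit, cons(zero, unit)) = y1.
Delete trivial equation false = false.
Bind y1 := cons(unit, cons(zero, unit)); substituting into the remaining equation gives: cons(r(zero, cons(unit, cons(zero, unit))), cons(false, unit)) = cons(v, cons(unit, unit)).
Decompose cons/2: r(zero, cons(unit, cons(zero, unit))) = v,  cons(false, unit) = cons(unit, unit).
Bind v := r(zero, cons(unit, cons(zero, unit))); no other remaining equation mentions v.
Decompose cons/2: false = unit,  unit = unit.
Clash: constants false and unit differ; no unifier exists.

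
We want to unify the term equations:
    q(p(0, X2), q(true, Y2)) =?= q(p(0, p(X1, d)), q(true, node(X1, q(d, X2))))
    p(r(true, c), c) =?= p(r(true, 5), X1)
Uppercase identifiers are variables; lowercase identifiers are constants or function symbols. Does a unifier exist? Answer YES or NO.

NO

Decompose q/2: p(0, X2) =?= p(0, p(X1, d)),  q(true, Y2) =?= q(true, node(X1, q(d, X2))).
Decompose p/2: 0 =?= 0,  X2 =?= p(X1, d).
Delete trivial equation 0 =?= 0.
Bind X2 := p(X1, d); substituting into the one remaining equation that mentions X2 gives: q(true, Y2) =?= q(true, node(X1, q(d, p(X1, d)))).
Decompose q/2: true =?= true,  Y2 =?= node(X1, q(d, p(X1, d))).
Delete trivial equation true =?= true.
Bind Y2 := node(X1, q(d, p(X1, d))); no other remaining equation mentions Y2.
Decompose p/2: r(true, c) =?= r(true, 5),  c =?= X1.
Decompose r/2: true =?= true,  c =?= 5.
Delete trivial equation true =?= true.
Clash: constants c and 5 differ; no unifier exists.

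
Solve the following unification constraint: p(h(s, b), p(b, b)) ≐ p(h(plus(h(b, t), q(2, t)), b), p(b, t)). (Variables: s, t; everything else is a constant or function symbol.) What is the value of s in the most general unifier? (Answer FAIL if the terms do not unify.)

plus(h(b, b), q(2, b))

Decompose p/2: h(s, b) ≐ h(plus(h(b, t), q(2, t)), b),  p(b, b) ≐ p(b, t).
Decompose h/2: s ≐ plus(h(b, t), q(2, t)),  b ≐ b.
Bind s := plus(h(b, t), q(2, t)); no other remaining equation mentions s.
Delete trivial equation b ≐ b.
Decompose p/2: b ≐ b,  b ≐ t.
Delete trivial equation b ≐ b.
Bind t := b. Substituting into the earlier binding gives s := plus(h(b, b), q(2, b)).
MGU = { s -> plus(h(b, b), q(2, b)), t -> b }, so s -> plus(h(b, b), q(2, b)).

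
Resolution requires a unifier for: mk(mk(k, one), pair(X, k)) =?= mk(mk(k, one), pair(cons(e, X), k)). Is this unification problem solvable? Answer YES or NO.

Decompose mk/2: mk(k, one) =?= mk(k, one),  pair(X, k) =?= pair(cons(e, X), k).
Delete trivial equation mk(k, one) =?= mk(k, one).
Decompose pair/2: X =?= cons(e, X),  k =?= k.
Occurs check fails: X occurs in cons(e, X); the equation X =?= cons(e, X) has no finite solution.

NO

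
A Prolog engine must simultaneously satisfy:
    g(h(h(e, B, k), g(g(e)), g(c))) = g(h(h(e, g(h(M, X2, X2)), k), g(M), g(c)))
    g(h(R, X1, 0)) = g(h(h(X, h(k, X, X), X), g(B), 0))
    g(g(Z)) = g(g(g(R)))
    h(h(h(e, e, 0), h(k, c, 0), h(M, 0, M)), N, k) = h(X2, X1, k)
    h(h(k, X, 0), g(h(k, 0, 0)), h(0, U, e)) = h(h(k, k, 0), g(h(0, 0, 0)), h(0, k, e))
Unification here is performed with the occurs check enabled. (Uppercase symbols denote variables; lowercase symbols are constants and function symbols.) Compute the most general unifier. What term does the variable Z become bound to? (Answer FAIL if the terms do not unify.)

Decompose g/1: h(h(e, B, k), g(g(e)), g(c)) = h(h(e, g(h(M, X2, X2)), k), g(M), g(c)).
Decompose h/3: h(e, B, k) = h(e, g(h(M, X2, X2)), k),  g(g(e)) = g(M),  g(c) = g(c).
Decompose h/3: e = e,  B = g(h(M, X2, X2)),  k = k.
Delete trivial equation e = e.
Bind B := g(h(M, X2, X2)); substituting into the one remaining equation that mentions B gives: g(h(R, X1, 0)) = g(h(h(X, h(k, X, X), X), g(g(h(M, X2, X2))), 0)).
Delete trivial equation k = k.
Decompose g/1: g(e) = M.
Bind M := g(e); substituting into the 2 remaining equations that mention M gives: g(h(R, X1, 0)) = g(h(h(X, h(k, X, X), X), g(g(h(g(e), X2, X2))), 0)),  h(h(h(e, e, 0), h(k, c, 0), h(g(e), 0, g(e))), N, k) = h(X2, X1, k). Substituting into the earlier binding gives B := g(h(g(e), X2, X2)).
Delete trivial equation g(c) = g(c).
Decompose g/1: h(R, X1, 0) = h(h(X, h(k, X, X), X), g(g(h(g(e), X2, X2))), 0).
Decompose h/3: R = h(X, h(k, X, X), X),  X1 = g(g(h(g(e), X2, X2))),  0 = 0.
Bind R := h(X, h(k, X, X), X); substituting into the one remaining equation that mentions R gives: g(g(Z)) = g(g(g(h(X, h(k, X, X), X)))).
Bind X1 := g(g(h(g(e), X2, X2))); substituting into the one remaining equation that mentions X1 gives: h(h(h(e, e, 0), h(k, c, 0), h(g(e), 0, g(e))), N, k) = h(X2, g(g(h(g(e), X2, X2))), k).
Delete trivial equation 0 = 0.
Decompose g/1: g(Z) = g(g(h(X, h(k, X, X), X))).
Decompose g/1: Z = g(h(X, h(k, X, X), X)).
Bind Z := g(h(X, h(k, X, X), X)); no other remaining equation mentions Z.
Decompose h/3: h(h(e, e, 0), h(k, c, 0), h(g(e), 0, g(e))) = X2,  N = g(g(h(g(e), X2, X2))),  k = k.
Bind X2 := h(h(e, e, 0), h(k, c, 0), h(g(e), 0, g(e))); substituting into the one remaining equation that mentions X2 gives: N = g(g(h(g(e), h(h(e, e, 0), h(k, c, 0), h(g(e), 0, g(e))), h(h(e, e, 0), h(k, c, 0), h(g(e), 0, g(e)))))). Substituting into the earlier bindings gives B := g(h(g(e), h(h(e, e, 0), h(k, c, 0), h(g(e), 0, g(e))), h(h(e, e, 0), h(k, c, 0), h(g(e), 0, g(e))))), X1 := g(g(h(g(e), h(h(e, e, 0), h(k, c, 0), h(g(e), 0, g(e))), h(h(e, e, 0), h(k, c, 0), h(g(e), 0, g(e)))))).
Bind N := g(g(h(g(e), h(h(e, e, 0), h(k, c, 0), h(g(e), 0, g(e))), h(h(e, e, 0), h(k, c, 0), h(g(e), 0, g(e)))))); no other remaining equation mentions N.
Delete trivial equation k = k.
Decompose h/3: h(k, X, 0) = h(k, k, 0),  g(h(k, 0, 0)) = g(h(0, 0, 0)),  h(0, U, e) = h(0, k, e).
Decompose h/3: k = k,  X = k,  0 = 0.
Delete trivial equation k = k.
Bind X := k; no other remaining equation mentions X. Substituting into the earlier bindings gives R := h(k, h(k, k, k), k), Z := g(h(k, h(k, k, k), k)).
Delete trivial equation 0 = 0.
Decompose g/1: h(k, 0, 0) = h(0, 0, 0).
Decompose h/3: k = 0,  0 = 0,  0 = 0.
Clash: constants k and 0 differ; no unifier exists.

FAIL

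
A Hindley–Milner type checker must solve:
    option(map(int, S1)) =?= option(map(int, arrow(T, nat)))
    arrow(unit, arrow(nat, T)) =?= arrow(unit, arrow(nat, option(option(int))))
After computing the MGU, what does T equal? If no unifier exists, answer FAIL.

Decompose option/1: map(int, S1) =?= map(int, arrow(T, nat)).
Decompose map/2: int =?= int,  S1 =?= arrow(T, nat).
Delete trivial equation int =?= int.
Bind S1 := arrow(T, nat); no other remaining equation mentions S1.
Decompose arrow/2: unit =?= unit,  arrow(nat, T) =?= arrow(nat, option(option(int))).
Delete trivial equation unit =?= unit.
Decompose arrow/2: nat =?= nat,  T =?= option(option(int)).
Delete trivial equation nat =?= nat.
Bind T := option(option(int)). Substituting into the earlier binding gives S1 := arrow(option(option(int)), nat).
MGU = { S1 := arrow(option(option(int)), nat), T := option(option(int)) }, so T := option(option(int)).

option(option(int))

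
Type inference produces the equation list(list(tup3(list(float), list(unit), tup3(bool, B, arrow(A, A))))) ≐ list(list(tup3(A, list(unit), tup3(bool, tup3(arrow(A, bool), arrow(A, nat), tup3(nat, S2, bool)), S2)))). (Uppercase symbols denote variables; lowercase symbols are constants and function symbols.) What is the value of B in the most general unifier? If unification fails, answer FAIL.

tup3(arrow(list(float), bool), arrow(list(float), nat), tup3(nat, arrow(list(float), list(float)), bool))

Decompose list/1: list(tup3(list(float), list(unit), tup3(bool, B, arrow(A, A)))) ≐ list(tup3(A, list(unit), tup3(bool, tup3(arrow(A, bool), arrow(A, nat), tup3(nat, S2, bool)), S2))).
Decompose list/1: tup3(list(float), list(unit), tup3(bool, B, arrow(A, A))) ≐ tup3(A, list(unit), tup3(bool, tup3(arrow(A, bool), arrow(A, nat), tup3(nat, S2, bool)), S2)).
Decompose tup3/3: list(float) ≐ A,  list(unit) ≐ list(unit),  tup3(bool, B, arrow(A, A)) ≐ tup3(bool, tup3(arrow(A, bool), arrow(A, nat), tup3(nat, S2, bool)), S2).
Bind A := list(float); substituting into the one remaining equation that mentions A gives: tup3(bool, B, arrow(list(float), list(float))) ≐ tup3(bool, tup3(arrow(list(float), bool), arrow(list(float), nat), tup3(nat, S2, bool)), S2).
Delete trivial equation list(unit) ≐ list(unit).
Decompose tup3/3: bool ≐ bool,  B ≐ tup3(arrow(list(float), bool), arrow(list(float), nat), tup3(nat, S2, bool)),  arrow(list(float), list(float)) ≐ S2.
Delete trivial equation bool ≐ bool.
Bind B := tup3(arrow(list(float), bool), arrow(list(float), nat), tup3(nat, S2, bool)); no other remaining equation mentions B.
Bind S2 := arrow(list(float), list(float)). Substituting into the earlier binding gives B := tup3(arrow(list(float), bool), arrow(list(float), nat), tup3(nat, arrow(list(float), list(float)), bool)).
MGU = { A ↦ list(float), B ↦ tup3(arrow(list(float), bool), arrow(list(float), nat), tup3(nat, arrow(list(float), list(float)), bool)), S2 ↦ arrow(list(float), list(float)) }, so B ↦ tup3(arrow(list(float), bool), arrow(list(float), nat), tup3(nat, arrow(list(float), list(float)), bool)).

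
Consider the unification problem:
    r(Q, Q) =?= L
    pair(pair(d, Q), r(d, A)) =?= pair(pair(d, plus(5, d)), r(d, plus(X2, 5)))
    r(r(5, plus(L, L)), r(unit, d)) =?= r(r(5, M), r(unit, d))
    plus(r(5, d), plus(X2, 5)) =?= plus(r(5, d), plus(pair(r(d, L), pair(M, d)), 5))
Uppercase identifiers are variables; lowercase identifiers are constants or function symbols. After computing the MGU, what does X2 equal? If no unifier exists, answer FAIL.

pair(r(d, r(plus(5, d), plus(5, d))), pair(plus(r(plus(5, d), plus(5, d)), r(plus(5, d), plus(5, d))), d))

Bind L := r(Q, Q); substituting into the 2 remaining equations that mention L gives: r(r(5, plus(r(Q, Q), r(Q, Q))), r(unit, d)) =?= r(r(5, M), r(unit, d)),  plus(r(5, d), plus(X2, 5)) =?= plus(r(5, d), plus(pair(r(d, r(Q, Q)), pair(M, d)), 5)).
Decompose pair/2: pair(d, Q) =?= pair(d, plus(5, d)),  r(d, A) =?= r(d, plus(X2, 5)).
Decompose pair/2: d =?= d,  Q =?= plus(5, d).
Delete trivial equation d =?= d.
Bind Q := plus(5, d); substituting into the 2 remaining equations that mention Q gives: r(r(5, plus(r(plus(5, d), plus(5, d)), r(plus(5, d), plus(5, d)))), r(unit, d)) =?= r(r(5, M), r(unit, d)),  plus(r(5, d), plus(X2, 5)) =?= plus(r(5, d), plus(pair(r(d, r(plus(5, d), plus(5, d))), pair(M, d)), 5)). Substituting into the earlier binding gives L := r(plus(5, d), plus(5, d)).
Decompose r/2: d =?= d,  A =?= plus(X2, 5).
Delete trivial equation d =?= d.
Bind A := plus(X2, 5); no other remaining equation mentions A.
Decompose r/2: r(5, plus(r(plus(5, d), plus(5, d)), r(plus(5, d), plus(5, d)))) =?= r(5, M),  r(unit, d) =?= r(unit, d).
Decompose r/2: 5 =?= 5,  plus(r(plus(5, d), plus(5, d)), r(plus(5, d), plus(5, d))) =?= M.
Delete trivial equation 5 =?= 5.
Bind M := plus(r(plus(5, d), plus(5, d)), r(plus(5, d), plus(5, d))); substituting into the one remaining equation that mentions M gives: plus(r(5, d), plus(X2, 5)) =?= plus(r(5, d), plus(pair(r(d, r(plus(5, d), plus(5, d))), pair(plus(r(plus(5, d), plus(5, d)), r(plus(5, d), plus(5, d))), d)), 5)).
Delete trivial equation r(unit, d) =?= r(unit, d).
Decompose plus/2: r(5, d) =?= r(5, d),  plus(X2, 5) =?= plus(pair(r(d, r(plus(5, d), plus(5, d))), pair(plus(r(plus(5, d), plus(5, d)), r(plus(5, d), plus(5, d))), d)), 5).
Delete trivial equation r(5, d) =?= r(5, d).
Decompose plus/2: X2 =?= pair(r(d, r(plus(5, d), plus(5, d))), pair(plus(r(plus(5, d), plus(5, d)), r(plus(5, d), plus(5, d))), d)),  5 =?= 5.
Bind X2 := pair(r(d, r(plus(5, d), plus(5, d))), pair(plus(r(plus(5, d), plus(5, d)), r(plus(5, d), plus(5, d))), d)); no other remaining equation mentions X2. Substituting into the earlier binding gives A := plus(pair(r(d, r(plus(5, d), plus(5, d))), pair(plus(r(plus(5, d), plus(5, d)), r(plus(5, d), plus(5, d))), d)), 5).
Delete trivial equation 5 =?= 5.
MGU = { L -> r(plus(5, d), plus(5, d)), Q -> plus(5, d), A -> plus(pair(r(d, r(plus(5, d), plus(5, d))), pair(plus(r(plus(5, d), plus(5, d)), r(plus(5, d), plus(5, d))), d)), 5), M -> plus(r(plus(5, d), plus(5, d)), r(plus(5, d), plus(5, d))), X2 -> pair(r(d, r(plus(5, d), plus(5, d))), pair(plus(r(plus(5, d), plus(5, d)), r(plus(5, d), plus(5, d))), d)) }, so X2 -> pair(r(d, r(plus(5, d), plus(5, d))), pair(plus(r(plus(5, d), plus(5, d)), r(plus(5, d), plus(5, d))), d)).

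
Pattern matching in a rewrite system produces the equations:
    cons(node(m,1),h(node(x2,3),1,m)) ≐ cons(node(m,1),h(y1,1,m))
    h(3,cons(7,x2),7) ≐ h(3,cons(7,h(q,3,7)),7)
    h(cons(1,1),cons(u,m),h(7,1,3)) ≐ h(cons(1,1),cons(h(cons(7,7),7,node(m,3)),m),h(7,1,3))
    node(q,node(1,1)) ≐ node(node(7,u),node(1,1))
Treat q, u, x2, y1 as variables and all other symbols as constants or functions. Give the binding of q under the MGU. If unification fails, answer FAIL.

Decompose cons/2: node(m,1) ≐ node(m,1),  h(node(x2,3),1,m) ≐ h(y1,1,m).
Delete trivial equation node(m,1) ≐ node(m,1).
Decompose h/3: node(x2,3) ≐ y1,  1 ≐ 1,  m ≐ m.
Bind y1 := node(x2,3); no other remaining equation mentions y1.
Delete trivial equation 1 ≐ 1.
Delete trivial equation m ≐ m.
Decompose h/3: 3 ≐ 3,  cons(7,x2) ≐ cons(7,h(q,3,7)),  7 ≐ 7.
Delete trivial equation 3 ≐ 3.
Decompose cons/2: 7 ≐ 7,  x2 ≐ h(q,3,7).
Delete trivial equation 7 ≐ 7.
Bind x2 := h(q,3,7); no other remaining equation mentions x2. Substituting into the earlier binding gives y1 := node(h(q,3,7),3).
Delete trivial equation 7 ≐ 7.
Decompose h/3: cons(1,1) ≐ cons(1,1),  cons(u,m) ≐ cons(h(cons(7,7),7,node(m,3)),m),  h(7,1,3) ≐ h(7,1,3).
Delete trivial equation cons(1,1) ≐ cons(1,1).
Decompose cons/2: u ≐ h(cons(7,7),7,node(m,3)),  m ≐ m.
Bind u := h(cons(7,7),7,node(m,3)); substituting into the one remaining equation that mentions u gives: node(q,node(1,1)) ≐ node(node(7,h(cons(7,7),7,node(m,3))),node(1,1)).
Delete trivial equation m ≐ m.
Delete trivial equation h(7,1,3) ≐ h(7,1,3).
Decompose node/2: q ≐ node(7,h(cons(7,7),7,node(m,3))),  node(1,1) ≐ node(1,1).
Bind q := node(7,h(cons(7,7),7,node(m,3))); no other remaining equation mentions q. Substituting into the earlier bindings gives y1 := node(h(node(7,h(cons(7,7),7,node(m,3))),3,7),3), x2 := h(node(7,h(cons(7,7),7,node(m,3))),3,7).
Delete trivial equation node(1,1) ≐ node(1,1).
MGU = { y1 -> node(h(node(7,h(cons(7,7),7,node(m,3))),3,7),3), x2 -> h(node(7,h(cons(7,7),7,node(m,3))),3,7), u -> h(cons(7,7),7,node(m,3)), q -> node(7,h(cons(7,7),7,node(m,3))) }, so q -> node(7,h(cons(7,7),7,node(m,3))).

node(7,h(cons(7,7),7,node(m,3)))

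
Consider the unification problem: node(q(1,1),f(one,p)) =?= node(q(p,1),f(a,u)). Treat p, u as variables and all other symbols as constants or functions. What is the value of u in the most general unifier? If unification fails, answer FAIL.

FAIL

Decompose node/2: q(1,1) =?= q(p,1),  f(one,p) =?= f(a,u).
Decompose q/2: 1 =?= p,  1 =?= 1.
Bind p := 1; substituting into the one remaining equation that mentions p gives: f(one,1) =?= f(a,u).
Delete trivial equation 1 =?= 1.
Decompose f/2: one =?= a,  1 =?= u.
Clash: constants one and a differ; no unifier exists.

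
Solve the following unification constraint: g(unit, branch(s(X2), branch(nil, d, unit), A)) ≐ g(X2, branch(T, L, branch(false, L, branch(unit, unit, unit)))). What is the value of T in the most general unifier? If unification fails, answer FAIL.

s(unit)

Decompose g/2: unit ≐ X2,  branch(s(X2), branch(nil, d, unit), A) ≐ branch(T, L, branch(false, L, branch(unit, unit, unit))).
Bind X2 := unit; substituting into the remaining equation gives: branch(s(unit), branch(nil, d, unit), A) ≐ branch(T, L, branch(false, L, branch(unit, unit, unit))).
Decompose branch/3: s(unit) ≐ T,  branch(nil, d, unit) ≐ L,  A ≐ branch(false, L, branch(unit, unit, unit)).
Bind T := s(unit); no other remaining equation mentions T.
Bind L := branch(nil, d, unit); substituting into the remaining equation gives: A ≐ branch(false, branch(nil, d, unit), branch(unit, unit, unit)).
Bind A := branch(false, branch(nil, d, unit), branch(unit, unit, unit)).
MGU = { X2 -> unit, T -> s(unit), L -> branch(nil, d, unit), A -> branch(false, branch(nil, d, unit), branch(unit, unit, unit)) }, so T -> s(unit).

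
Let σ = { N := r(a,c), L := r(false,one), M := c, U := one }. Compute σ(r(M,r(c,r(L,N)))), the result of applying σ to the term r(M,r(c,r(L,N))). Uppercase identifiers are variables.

Replace each occurrence of N with r(a,c).
Replace each occurrence of L with r(false,one).
Replace each occurrence of M with c.
Result: r(c,r(c,r(r(false,one),r(a,c)))).

r(c,r(c,r(r(false,one),r(a,c))))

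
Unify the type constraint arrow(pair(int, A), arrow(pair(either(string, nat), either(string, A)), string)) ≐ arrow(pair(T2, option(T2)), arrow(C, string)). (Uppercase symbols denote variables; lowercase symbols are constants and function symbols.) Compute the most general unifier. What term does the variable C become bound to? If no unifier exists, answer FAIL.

Decompose arrow/2: pair(int, A) ≐ pair(T2, option(T2)),  arrow(pair(either(string, nat), either(string, A)), string) ≐ arrow(C, string).
Decompose pair/2: int ≐ T2,  A ≐ option(T2).
Bind T2 := int; substituting into the one remaining equation that mentions T2 gives: A ≐ option(int).
Bind A := option(int); substituting into the remaining equation gives: arrow(pair(either(string, nat), either(string, option(int))), string) ≐ arrow(C, string).
Decompose arrow/2: pair(either(string, nat), either(string, option(int))) ≐ C,  string ≐ string.
Bind C := pair(either(string, nat), either(string, option(int))); no other remaining equation mentions C.
Delete trivial equation string ≐ string.
MGU = { T2 := int, A := option(int), C := pair(either(string, nat), either(string, option(int))) }, so C := pair(either(string, nat), either(string, option(int))).

pair(either(string, nat), either(string, option(int)))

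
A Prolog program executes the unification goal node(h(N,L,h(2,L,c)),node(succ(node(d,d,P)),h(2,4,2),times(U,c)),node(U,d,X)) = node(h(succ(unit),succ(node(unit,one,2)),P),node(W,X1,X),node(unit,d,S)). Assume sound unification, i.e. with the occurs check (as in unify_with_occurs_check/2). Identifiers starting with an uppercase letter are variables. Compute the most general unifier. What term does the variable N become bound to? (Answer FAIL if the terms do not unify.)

succ(unit)

Decompose node/3: h(N,L,h(2,L,c)) = h(succ(unit),succ(node(unit,one,2)),P),  node(succ(node(d,d,P)),h(2,4,2),times(U,c)) = node(W,X1,X),  node(U,d,X) = node(unit,d,S).
Decompose h/3: N = succ(unit),  L = succ(node(unit,one,2)),  h(2,L,c) = P.
Bind N := succ(unit); no other remaining equation mentions N.
Bind L := succ(node(unit,one,2)); substituting into the one remaining equation that mentions L gives: h(2,succ(node(unit,one,2)),c) = P.
Bind P := h(2,succ(node(unit,one,2)),c); substituting into the one remaining equation that mentions P gives: node(succ(node(d,d,h(2,succ(node(unit,one,2)),c))),h(2,4,2),times(U,c)) = node(W,X1,X).
Decompose node/3: succ(node(d,d,h(2,succ(node(unit,one,2)),c))) = W,  h(2,4,2) = X1,  times(U,c) = X.
Bind W := succ(node(d,d,h(2,succ(node(unit,one,2)),c))); no other remaining equation mentions W.
Bind X1 := h(2,4,2); no other remaining equation mentions X1.
Bind X := times(U,c); substituting into the remaining equation gives: node(U,d,times(U,c)) = node(unit,d,S).
Decompose node/3: U = unit,  d = d,  times(U,c) = S.
Bind U := unit; substituting into the one remaining equation that mentions U gives: times(unit,c) = S. Substituting into the earlier binding gives X := times(unit,c).
Delete trivial equation d = d.
Bind S := times(unit,c).
MGU = { N = succ(unit), L = succ(node(unit,one,2)), P = h(2,succ(node(unit,one,2)),c), W = succ(node(d,d,h(2,succ(node(unit,one,2)),c))), X1 = h(2,4,2), X = times(unit,c), U = unit, S = times(unit,c) }, so N = succ(unit).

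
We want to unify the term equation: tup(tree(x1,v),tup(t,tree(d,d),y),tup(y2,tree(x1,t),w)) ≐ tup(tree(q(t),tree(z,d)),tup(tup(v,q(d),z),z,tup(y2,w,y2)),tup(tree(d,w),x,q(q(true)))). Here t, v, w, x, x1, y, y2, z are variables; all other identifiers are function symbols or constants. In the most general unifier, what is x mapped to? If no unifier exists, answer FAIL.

tree(q(tup(tree(tree(d,d),d),q(d),tree(d,d))),tup(tree(tree(d,d),d),q(d),tree(d,d)))

Decompose tup/3: tree(x1,v) ≐ tree(q(t),tree(z,d)),  tup(t,tree(d,d),y) ≐ tup(tup(v,q(d),z),z,tup(y2,w,y2)),  tup(y2,tree(x1,t),w) ≐ tup(tree(d,w),x,q(q(true))).
Decompose tree/2: x1 ≐ q(t),  v ≐ tree(z,d).
Bind x1 := q(t); substituting into the one remaining equation that mentions x1 gives: tup(y2,tree(q(t),t),w) ≐ tup(tree(d,w),x,q(q(true))).
Bind v := tree(z,d); substituting into the one remaining equation that mentions v gives: tup(t,tree(d,d),y) ≐ tup(tup(tree(z,d),q(d),z),z,tup(y2,w,y2)).
Decompose tup/3: t ≐ tup(tree(z,d),q(d),z),  tree(d,d) ≐ z,  y ≐ tup(y2,w,y2).
Bind t := tup(tree(z,d),q(d),z); substituting into the one remaining equation that mentions t gives: tup(y2,tree(q(tup(tree(z,d),q(d),z)),tup(tree(z,d),q(d),z)),w) ≐ tup(tree(d,w),x,q(q(true))). Substituting into the earlier binding gives x1 := q(tup(tree(z,d),q(d),z)).
Bind z := tree(d,d); substituting into the one remaining equation that mentions z gives: tup(y2,tree(q(tup(tree(tree(d,d),d),q(d),tree(d,d))),tup(tree(tree(d,d),d),q(d),tree(d,d))),w) ≐ tup(tree(d,w),x,q(q(true))). Substituting into the earlier bindings gives x1 := q(tup(tree(tree(d,d),d),q(d),tree(d,d))), v := tree(tree(d,d),d), t := tup(tree(tree(d,d),d),q(d),tree(d,d)).
Bind y := tup(y2,w,y2); no other remaining equation mentions y.
Decompose tup/3: y2 ≐ tree(d,w),  tree(q(tup(tree(tree(d,d),d),q(d),tree(d,d))),tup(tree(tree(d,d),d),q(d),tree(d,d))) ≐ x,  w ≐ q(q(true)).
Bind y2 := tree(d,w); no other remaining equation mentions y2. Substituting into the earlier binding gives y := tup(tree(d,w),w,tree(d,w)).
Bind x := tree(q(tup(tree(tree(d,d),d),q(d),tree(d,d))),tup(tree(tree(d,d),d),q(d),tree(d,d))); no other remaining equation mentions x.
Bind w := q(q(true)). Substituting into the earlier bindings gives y := tup(tree(d,q(q(true))),q(q(true)),tree(d,q(q(true)))), y2 := tree(d,q(q(true))).
MGU = { x1 := q(tup(tree(tree(d,d),d),q(d),tree(d,d))), v := tree(tree(d,d),d), t := tup(tree(tree(d,d),d),q(d),tree(d,d)), z := tree(d,d), y := tup(tree(d,q(q(true))),q(q(true)),tree(d,q(q(true)))), y2 := tree(d,q(q(true))), x := tree(q(tup(tree(tree(d,d),d),q(d),tree(d,d))),tup(tree(tree(d,d),d),q(d),tree(d,d))), w := q(q(true)) }, so x := tree(q(tup(tree(tree(d,d),d),q(d),tree(d,d))),tup(tree(tree(d,d),d),q(d),tree(d,d))).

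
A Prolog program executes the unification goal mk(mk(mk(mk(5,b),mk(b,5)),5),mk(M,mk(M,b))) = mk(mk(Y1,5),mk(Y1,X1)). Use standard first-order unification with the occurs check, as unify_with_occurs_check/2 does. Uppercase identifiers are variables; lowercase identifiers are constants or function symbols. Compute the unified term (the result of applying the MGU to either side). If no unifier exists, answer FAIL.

Decompose mk/2: mk(mk(mk(5,b),mk(b,5)),5) = mk(Y1,5),  mk(M,mk(M,b)) = mk(Y1,X1).
Decompose mk/2: mk(mk(5,b),mk(b,5)) = Y1,  5 = 5.
Bind Y1 := mk(mk(5,b),mk(b,5)); substituting into the one remaining equation that mentions Y1 gives: mk(M,mk(M,b)) = mk(mk(mk(5,b),mk(b,5)),X1).
Delete trivial equation 5 = 5.
Decompose mk/2: M = mk(mk(5,b),mk(b,5)),  mk(M,b) = X1.
Bind M := mk(mk(5,b),mk(b,5)); substituting into the remaining equation gives: mk(mk(mk(5,b),mk(b,5)),b) = X1.
Bind X1 := mk(mk(mk(5,b),mk(b,5)),b).
Applying the MGU to either side gives mk(mk(mk(mk(5,b),mk(b,5)),5),mk(mk(mk(5,b),mk(b,5)),mk(mk(mk(5,b),mk(b,5)),b))).

mk(mk(mk(mk(5,b),mk(b,5)),5),mk(mk(mk(5,b),mk(b,5)),mk(mk(mk(5,b),mk(b,5)),b)))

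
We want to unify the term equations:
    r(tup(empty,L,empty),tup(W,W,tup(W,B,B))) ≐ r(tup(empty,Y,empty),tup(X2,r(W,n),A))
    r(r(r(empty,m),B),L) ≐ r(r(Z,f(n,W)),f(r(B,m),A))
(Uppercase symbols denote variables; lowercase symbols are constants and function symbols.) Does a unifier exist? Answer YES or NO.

NO

Decompose r/2: tup(empty,L,empty) ≐ tup(empty,Y,empty),  tup(W,W,tup(W,B,B)) ≐ tup(X2,r(W,n),A).
Decompose tup/3: empty ≐ empty,  L ≐ Y,  empty ≐ empty.
Delete trivial equation empty ≐ empty.
Bind L := Y; substituting into the one remaining equation that mentions L gives: r(r(r(empty,m),B),Y) ≐ r(r(Z,f(n,W)),f(r(B,m),A)).
Delete trivial equation empty ≐ empty.
Decompose tup/3: W ≐ X2,  W ≐ r(W,n),  tup(W,B,B) ≐ A.
Bind W := X2; substituting into the remaining equations gives: X2 ≐ r(X2,n),  tup(X2,B,B) ≐ A,  r(r(r(empty,m),B),Y) ≐ r(r(Z,f(n,X2)),f(r(B,m),A)).
Occurs check fails: X2 occurs in r(X2,n); the equation X2 ≐ r(X2,n) has no finite solution.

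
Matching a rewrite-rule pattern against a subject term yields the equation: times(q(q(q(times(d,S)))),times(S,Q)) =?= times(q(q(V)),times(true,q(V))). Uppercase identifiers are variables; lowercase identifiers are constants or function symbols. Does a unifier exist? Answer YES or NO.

YES

Decompose times/2: q(q(q(times(d,S)))) =?= q(q(V)),  times(S,Q) =?= times(true,q(V)).
Decompose q/1: q(q(times(d,S))) =?= q(V).
Decompose q/1: q(times(d,S)) =?= V.
Bind V := q(times(d,S)); substituting into the remaining equation gives: times(S,Q) =?= times(true,q(q(times(d,S)))).
Decompose times/2: S =?= true,  Q =?= q(q(times(d,S))).
Bind S := true; substituting into the remaining equation gives: Q =?= q(q(times(d,true))). Substituting into the earlier binding gives V := q(times(d,true)).
Bind Q := q(q(times(d,true))).
No equations remain and no clash or occurs-check failure arose, so a unifier exists.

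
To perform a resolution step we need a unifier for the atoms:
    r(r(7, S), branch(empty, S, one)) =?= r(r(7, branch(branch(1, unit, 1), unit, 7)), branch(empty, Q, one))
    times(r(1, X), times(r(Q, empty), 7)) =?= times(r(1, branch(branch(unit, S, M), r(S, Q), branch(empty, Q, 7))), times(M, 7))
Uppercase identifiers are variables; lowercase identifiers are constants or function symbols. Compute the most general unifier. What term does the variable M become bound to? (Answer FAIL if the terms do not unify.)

Decompose r/2: r(7, S) =?= r(7, branch(branch(1, unit, 1), unit, 7)),  branch(empty, S, one) =?= branch(empty, Q, one).
Decompose r/2: 7 =?= 7,  S =?= branch(branch(1, unit, 1), unit, 7).
Delete trivial equation 7 =?= 7.
Bind S := branch(branch(1, unit, 1), unit, 7); substituting into the remaining equations gives: branch(empty, branch(branch(1, unit, 1), unit, 7), one) =?= branch(empty, Q, one),  times(r(1, X), times(r(Q, empty), 7)) =?= times(r(1, branch(branch(unit, branch(branch(1, unit, 1), unit, 7), M), r(branch(branch(1, unit, 1), unit, 7), Q), branch(empty, Q, 7))), times(M, 7)).
Decompose branch/3: empty =?= empty,  branch(branch(1, unit, 1), unit, 7) =?= Q,  one =?= one.
Delete trivial equation empty =?= empty.
Bind Q := branch(branch(1, unit, 1), unit, 7); substituting into the one remaining equation that mentions Q gives: times(r(1, X), times(r(branch(branch(1, unit, 1), unit, 7), empty), 7)) =?= times(r(1, branch(branch(unit, branch(branch(1, unit, 1), unit, 7), M), r(branch(branch(1, unit, 1), unit, 7), branch(branch(1, unit, 1), unit, 7)), branch(empty, branch(branch(1, unit, 1), unit, 7), 7))), times(M, 7)).
Delete trivial equation one =?= one.
Decompose times/2: r(1, X) =?= r(1, branch(branch(unit, branch(branch(1, unit, 1), unit, 7), M), r(branch(branch(1, unit, 1), unit, 7), branch(branch(1, unit, 1), unit, 7)), branch(empty, branch(branch(1, unit, 1), unit, 7), 7))),  times(r(branch(branch(1, unit, 1), unit, 7), empty), 7) =?= times(M, 7).
Decompose r/2: 1 =?= 1,  X =?= branch(branch(unit, branch(branch(1, unit, 1), unit, 7), M), r(branch(branch(1, unit, 1), unit, 7), branch(branch(1, unit, 1), unit, 7)), branch(empty, branch(branch(1, unit, 1), unit, 7), 7)).
Delete trivial equation 1 =?= 1.
Bind X := branch(branch(unit, branch(branch(1, unit, 1), unit, 7), M), r(branch(branch(1, unit, 1), unit, 7), branch(branch(1, unit, 1), unit, 7)), branch(empty, branch(branch(1, unit, 1), unit, 7), 7)); no other remaining equation mentions X.
Decompose times/2: r(branch(branch(1, unit, 1), unit, 7), empty) =?= M,  7 =?= 7.
Bind M := r(branch(branch(1, unit, 1), unit, 7), empty); no other remaining equation mentions M. Substituting into the earlier binding gives X := branch(branch(unit, branch(branch(1, unit, 1), unit, 7), r(branch(branch(1, unit, 1), unit, 7), empty)), r(branch(branch(1, unit, 1), unit, 7), branch(branch(1, unit, 1), unit, 7)), branch(empty, branch(branch(1, unit, 1), unit, 7), 7)).
Delete trivial equation 7 =?= 7.
MGU = { S ↦ branch(branch(1, unit, 1), unit, 7), Q ↦ branch(branch(1, unit, 1), unit, 7), X ↦ branch(branch(unit, branch(branch(1, unit, 1), unit, 7), r(branch(branch(1, unit, 1), unit, 7), empty)), r(branch(branch(1, unit, 1), unit, 7), branch(branch(1, unit, 1), unit, 7)), branch(empty, branch(branch(1, unit, 1), unit, 7), 7)), M ↦ r(branch(branch(1, unit, 1), unit, 7), empty) }, so M ↦ r(branch(branch(1, unit, 1), unit, 7), empty).

r(branch(branch(1, unit, 1), unit, 7), empty)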